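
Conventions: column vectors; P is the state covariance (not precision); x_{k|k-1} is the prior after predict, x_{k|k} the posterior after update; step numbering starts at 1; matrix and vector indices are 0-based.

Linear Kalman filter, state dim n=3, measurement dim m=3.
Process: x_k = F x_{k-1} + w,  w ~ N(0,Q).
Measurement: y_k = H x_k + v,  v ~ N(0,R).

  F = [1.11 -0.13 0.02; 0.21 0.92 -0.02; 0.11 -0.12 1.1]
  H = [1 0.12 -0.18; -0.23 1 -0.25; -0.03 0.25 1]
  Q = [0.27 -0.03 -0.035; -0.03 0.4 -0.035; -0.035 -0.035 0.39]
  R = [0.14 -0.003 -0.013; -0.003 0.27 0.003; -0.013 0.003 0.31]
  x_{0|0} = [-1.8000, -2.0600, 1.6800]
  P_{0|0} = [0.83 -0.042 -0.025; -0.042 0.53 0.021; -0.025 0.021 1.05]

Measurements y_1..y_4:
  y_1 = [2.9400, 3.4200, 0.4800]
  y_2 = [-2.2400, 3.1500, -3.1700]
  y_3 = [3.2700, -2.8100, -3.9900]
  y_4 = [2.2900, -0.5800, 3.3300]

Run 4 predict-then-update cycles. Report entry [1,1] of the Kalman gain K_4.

step 1: x^-=[-1.6966, -2.3068, 1.8972]  P^-=[1.3129 0.0588 0.0703; 0.0588 0.8688 -0.0850; 0.0703 -0.0850 1.6677]  S=[1.5120 -0.0653 -0.2477; -0.0653 1.3361 -0.2882; -0.2477 -0.2882 1.9856]  K=[0.8778 -0.1277 0.1140; 0.1797 0.7060 0.1905; -0.0386 -0.2190 0.7916]  nu=[5.2549, 5.8109, -0.8914]  x^+=[2.0728, 2.5698, -0.2834]  P^+=[0.1268 -0.0007 0.0275; -0.0007 0.1931 0.0106; 0.0275 0.0106 0.2434]
step 2: x^-=[1.9610, 2.8051, -0.3921]  P^-=[0.4310 -0.0246 0.0211; -0.0246 0.5682 -0.0418; 0.0211 -0.0418 0.6927]  S=[0.5899 -0.0223 -0.1216; -0.0223 0.9390 -0.0669; -0.1216 -0.0669 1.0168]  K=[0.7317 -0.1142 0.0819; 0.1434 0.6370 0.1584; -0.0571 -0.1891 0.6511]  nu=[-4.6082, 0.6979, -3.4203]  x^+=[-1.7709, 2.0474, -2.4879]  P^+=[0.1057 -0.0036 0.0196; -0.0036 0.1727 0.0059; 0.0196 0.0059 0.2011]
step 3: x^-=[-2.2816, 1.5615, -3.1772]  P^-=[0.4051 -0.0299 0.0087; -0.0299 0.5491 -0.0459; 0.0087 -0.0459 0.6404]  S=[0.5654 -0.0227 -0.1260; -0.0227 0.9183 -0.0594; -0.1260 -0.0594 0.9621]  K=[0.7197 -0.1137 0.0759; 0.1377 0.6313 0.1529; -0.0646 -0.1871 0.6335]  nu=[4.7923, -5.6906, -1.2716]  x^+=[1.7177, -1.5653, -3.2272]  P^+=[0.1039 -0.0042 0.0180; -0.0042 0.1707 0.0047; 0.0180 0.0047 0.1960]
step 4: x^-=[2.0455, -1.0148, -3.1732]  P^-=[0.4029 -0.0307 0.0066; -0.0307 0.5472 -0.0472; 0.0066 -0.0472 0.6341]  S=[0.5636 -0.0228 -0.1273; -0.0228 0.9166 -0.0590; -0.1273 -0.0590 0.9551]  K=[0.7185 -0.1137 0.0750; 0.1369 0.6307 0.1520; -0.0659 -0.1871 0.6310]  nu=[-0.2049, 0.1120, 6.8182]  x^+=[2.3966, 0.0639, 1.1217]  P^+=[0.1037 -0.0043 0.0178; -0.0043 0.1705 0.0045; 0.0178 0.0045 0.1953]

K[1,1] = 0.6307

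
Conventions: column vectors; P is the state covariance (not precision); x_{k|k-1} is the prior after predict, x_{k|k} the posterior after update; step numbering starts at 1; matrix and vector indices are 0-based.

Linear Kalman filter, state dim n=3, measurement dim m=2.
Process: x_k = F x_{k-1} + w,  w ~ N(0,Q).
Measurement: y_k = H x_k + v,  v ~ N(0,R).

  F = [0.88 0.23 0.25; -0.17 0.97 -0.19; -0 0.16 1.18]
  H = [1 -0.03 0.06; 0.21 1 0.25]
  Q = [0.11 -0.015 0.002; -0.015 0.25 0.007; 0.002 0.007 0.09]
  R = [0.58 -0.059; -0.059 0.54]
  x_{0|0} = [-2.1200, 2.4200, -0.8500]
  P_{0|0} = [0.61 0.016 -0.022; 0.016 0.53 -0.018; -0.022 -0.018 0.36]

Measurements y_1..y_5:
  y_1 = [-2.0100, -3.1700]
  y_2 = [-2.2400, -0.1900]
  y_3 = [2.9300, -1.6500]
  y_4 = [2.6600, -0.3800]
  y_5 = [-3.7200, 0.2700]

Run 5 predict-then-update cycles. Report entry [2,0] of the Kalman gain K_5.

step 1: x^-=[-1.5215, 2.8693, -0.6158]  P^-=[0.6276 0.0090 0.1015; 0.0090 0.7792 -0.0075; 0.1015 -0.0075 0.5980]  S=[1.2222 0.0936; 0.0936 1.3949]  K=[0.5118 0.0848; -0.0552 0.5623; 0.1042 0.1101]  nu=[-0.3655, -5.5658]  x^+=[-2.1804, -0.2403, -1.2665]  P^+=[0.2893 -0.0495 0.0172; -0.0495 0.3402 -0.0918; 0.0172 -0.0918 0.5657]
step 2: x^-=[-2.2906, 0.3782, -1.5329]  P^-=[0.3644 -0.0714 0.1638; -0.0714 0.6502 -0.1714; 0.1638 -0.1714 0.8518]  S=[0.9726 -0.0262; -0.0262 1.1610]  K=[0.3883 0.0484; -0.0904 0.5082; 0.2281 0.0706]  nu=[0.1540, 0.2960]  x^+=[-2.2165, 0.5147, -1.4769]  P^+=[0.2160 -0.0608 0.0747; -0.0608 0.3400 -0.1901; 0.0747 -0.1901 0.7962]
step 3: x^-=[-2.2014, 1.1567, -1.6604]  P^-=[0.3314 -0.1122 0.2592; -0.1122 0.6999 -0.3439; 0.2592 -0.3439 1.1356]  S=[0.9552 -0.0549; -0.0549 1.1336]  K=[0.3689 0.0374; -0.1315 0.5144; 0.3542 0.0123]  nu=[5.2657, -1.9293]  x^+=[-0.3309, -0.5283, 0.1808]  P^+=[0.2014 -0.0776 0.1348; -0.0776 0.3760 -0.2966; 0.1348 -0.2966 1.0161]
step 4: x^-=[-0.3675, -0.4905, 0.1288]  P^-=[0.3431 -0.1599 0.3523; -0.1599 0.7899 -0.5179; 0.3523 -0.5179 1.4024]  S=[0.9826 -0.0832; -0.0832 1.1435]  K=[0.3779 0.0277; -0.1731 0.5355; 0.4559 -0.0484]  nu=[3.0051, 0.1555]  x^+=[0.7725, -0.9276, 1.4912]  P^+=[0.2036 -0.0961 0.1841; -0.0961 0.4170 -0.3897; 0.1841 -0.3897 1.1919]
step 5: x^-=[0.8393, -1.3144, 1.6112]  P^-=[0.3615 -0.2034 0.4252; -0.2034 0.8785 -0.6640; 0.4252 -0.6640 1.6131]  S=[1.0137 -0.1106; -0.1106 1.1625]  K=[0.3899 0.0189; -0.2052 0.5566; 0.5239 -0.0976]  nu=[-4.6954, 1.0053]  x^+=[-0.9723, 0.2089, -0.9469]  P^+=[0.2086 -0.1109 0.2172; -0.1109 0.4503 -0.4573; 0.2172 -0.4573 1.3125]

K[2,0] = 0.5239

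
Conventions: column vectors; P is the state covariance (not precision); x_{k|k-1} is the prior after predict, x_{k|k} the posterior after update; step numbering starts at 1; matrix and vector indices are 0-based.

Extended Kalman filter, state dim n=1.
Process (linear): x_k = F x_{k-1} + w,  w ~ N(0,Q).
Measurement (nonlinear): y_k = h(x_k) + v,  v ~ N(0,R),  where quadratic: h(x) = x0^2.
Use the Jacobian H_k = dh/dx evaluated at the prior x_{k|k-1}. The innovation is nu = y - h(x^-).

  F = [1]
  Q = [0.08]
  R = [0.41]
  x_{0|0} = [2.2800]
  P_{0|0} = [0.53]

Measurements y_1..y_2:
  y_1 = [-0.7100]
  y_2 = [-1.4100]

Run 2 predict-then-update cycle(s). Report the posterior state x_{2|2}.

x_post = [0.4201]

step 1: x^-=[2.2800]  P^-=[0.6100]  H_jac=[4.5600]  S=[13.0941]  K=[0.2124]  nu=[-5.9084]  x^+=[1.0249]  P^+=[0.0191]
step 2: x^-=[1.0249]  P^-=[0.0991]  H_jac=[2.0497]  S=[0.8264]  K=[0.2458]  nu=[-2.4604]  x^+=[0.4201]  P^+=[0.0492]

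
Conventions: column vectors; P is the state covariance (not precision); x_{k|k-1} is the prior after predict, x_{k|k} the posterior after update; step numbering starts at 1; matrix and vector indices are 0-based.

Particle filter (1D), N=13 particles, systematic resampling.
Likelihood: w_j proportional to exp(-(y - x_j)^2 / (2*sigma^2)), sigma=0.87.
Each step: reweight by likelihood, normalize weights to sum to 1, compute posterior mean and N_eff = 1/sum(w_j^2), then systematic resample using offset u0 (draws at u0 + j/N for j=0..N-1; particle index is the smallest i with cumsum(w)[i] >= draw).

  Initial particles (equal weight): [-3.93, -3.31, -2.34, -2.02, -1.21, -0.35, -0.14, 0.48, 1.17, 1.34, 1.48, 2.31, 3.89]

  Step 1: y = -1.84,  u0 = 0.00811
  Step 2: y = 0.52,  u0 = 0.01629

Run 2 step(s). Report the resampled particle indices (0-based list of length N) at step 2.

resampled_idx = [5, 9, 9, 10, 11, 11, 12, 12, 12, 12, 12, 12, 12]

step 1: w=[0.0169, 0.0726, 0.2566, 0.2963, 0.2329, 0.0698, 0.0449, 0.0086, 0.0008, 0.0004, 0.0002, 0.0000, 0.0000]  mean=-1.8124  Neff=4.5373  idx=[0, 1, 2, 2, 2, 3, 3, 3, 3, 4, 4, 4, 5]
step 2: w=[0.0000, 0.0001, 0.0041, 0.0041, 0.0041, 0.0129, 0.0129, 0.0129, 0.0129, 0.1268, 0.1268, 0.1268, 0.5555]  mean=-0.7882  Neff=2.7970  idx=[5, 9, 9, 10, 11, 11, 12, 12, 12, 12, 12, 12, 12]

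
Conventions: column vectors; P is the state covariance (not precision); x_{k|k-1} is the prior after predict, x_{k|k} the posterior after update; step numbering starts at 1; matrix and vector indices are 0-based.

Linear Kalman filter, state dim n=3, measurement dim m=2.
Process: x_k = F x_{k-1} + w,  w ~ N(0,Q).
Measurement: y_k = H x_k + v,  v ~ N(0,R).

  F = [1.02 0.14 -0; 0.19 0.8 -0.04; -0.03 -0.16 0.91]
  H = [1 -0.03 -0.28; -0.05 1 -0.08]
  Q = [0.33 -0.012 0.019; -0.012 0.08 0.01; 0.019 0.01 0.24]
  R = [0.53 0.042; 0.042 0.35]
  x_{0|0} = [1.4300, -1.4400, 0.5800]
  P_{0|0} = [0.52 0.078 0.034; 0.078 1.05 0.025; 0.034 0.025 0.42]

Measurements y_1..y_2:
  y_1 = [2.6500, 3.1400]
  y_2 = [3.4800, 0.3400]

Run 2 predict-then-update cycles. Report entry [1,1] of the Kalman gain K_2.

step 1: x^-=[1.2570, -0.9035, 0.7153]  P^-=[0.9139 0.2706 0.0013; 0.2706 0.7930 -0.1226; 0.0013 -0.1226 0.6068]  S=[1.4732 0.2910; 0.2910 1.1418]  K=[0.6062 0.0423; 0.0571 0.6767; -0.0867 -0.1279]  nu=[1.5662, 4.1636]  x^+=[2.3827, 2.0037, 0.0472]  P^+=[0.3555 0.0667 0.1085; 0.0667 0.2428 0.0027; 0.1085 0.0027 0.5706]
step 2: x^-=[2.7109, 2.0538, -0.3492]  P^-=[0.7236 0.1359 0.0926; 0.1359 0.2676 -0.0266; 0.0926 -0.0266 0.7130]  S=[1.2493 0.1511; 0.1511 0.6154]  K=[0.5535 0.0140; 0.0583 0.4130; -0.0698 -0.1264]  nu=[0.7329, -1.6061]  x^+=[3.0941, 1.4333, -0.1973]  P^+=[0.3384 0.0573 0.1526; 0.0573 0.1511 0.0160; 0.1526 0.0160 0.6944]

K[1,1] = 0.4130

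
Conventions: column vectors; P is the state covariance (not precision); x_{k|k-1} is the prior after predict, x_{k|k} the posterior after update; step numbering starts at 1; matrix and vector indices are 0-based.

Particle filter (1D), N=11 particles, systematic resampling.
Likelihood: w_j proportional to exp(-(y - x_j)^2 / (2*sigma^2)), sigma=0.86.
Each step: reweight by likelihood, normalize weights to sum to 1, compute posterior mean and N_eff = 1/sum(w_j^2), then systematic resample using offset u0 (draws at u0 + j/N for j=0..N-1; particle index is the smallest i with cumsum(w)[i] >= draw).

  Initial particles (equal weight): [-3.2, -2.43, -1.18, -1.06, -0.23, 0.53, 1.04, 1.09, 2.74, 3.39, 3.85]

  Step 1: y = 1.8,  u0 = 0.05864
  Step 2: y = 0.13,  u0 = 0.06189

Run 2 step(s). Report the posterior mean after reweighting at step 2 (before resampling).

post_mean = 0.8691

step 1: w=[0.0000, 0.0000, 0.0010, 0.0015, 0.0239, 0.1302, 0.2621, 0.2755, 0.2131, 0.0701, 0.0226]  mean=1.5423  Neff=4.6957  idx=[5, 5, 6, 6, 7, 7, 7, 8, 8, 8, 9]
step 2: w=[0.1961, 0.1961, 0.1248, 0.1248, 0.1172, 0.1172, 0.1172, 0.0022, 0.0022, 0.0022, 0.0002]  mean=0.8691  Neff=6.7003  idx=[0, 0, 1, 1, 2, 2, 3, 4, 5, 6, 6]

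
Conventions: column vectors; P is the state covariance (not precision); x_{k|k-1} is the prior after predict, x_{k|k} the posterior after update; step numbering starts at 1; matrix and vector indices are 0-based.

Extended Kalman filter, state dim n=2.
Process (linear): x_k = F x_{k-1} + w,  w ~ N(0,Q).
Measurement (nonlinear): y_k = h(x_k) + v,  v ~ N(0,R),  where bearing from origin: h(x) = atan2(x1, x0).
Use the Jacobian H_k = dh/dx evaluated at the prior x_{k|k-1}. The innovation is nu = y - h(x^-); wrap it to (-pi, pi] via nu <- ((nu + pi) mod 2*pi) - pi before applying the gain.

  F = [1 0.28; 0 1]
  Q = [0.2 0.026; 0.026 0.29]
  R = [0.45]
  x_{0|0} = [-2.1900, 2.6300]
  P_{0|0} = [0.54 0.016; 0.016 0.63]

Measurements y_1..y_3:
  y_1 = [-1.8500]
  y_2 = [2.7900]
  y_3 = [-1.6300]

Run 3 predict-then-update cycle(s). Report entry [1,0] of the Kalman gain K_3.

step 1: x^-=[-1.4536, 2.6300]  P^-=[0.7984 0.2184; 0.2184 0.9200]  H_jac=[-0.2913 -0.1610]  S=[0.5620]  K=[-0.4763; -0.3767]  nu=[2.3575]  x^+=[-2.5764, 1.7420]  P^+=[0.6709 0.1176; 0.1176 0.8403]
step 2: x^-=[-2.0886, 1.7420]  P^-=[1.0026 0.3788; 0.3788 1.1303]  H_jac=[-0.2355 -0.2824]  S=[0.6461]  K=[-0.5310; -0.6320]  nu=[0.3436]  x^+=[-2.2711, 1.5248]  P^+=[0.8204 0.1620; 0.1620 0.8722]
step 3: x^-=[-1.8441, 1.5248]  P^-=[1.1795 0.4322; 0.4322 1.1622]  H_jac=[-0.2663 -0.3221]  S=[0.7283]  K=[-0.6224; -0.6719]  nu=[2.2025]  x^+=[-3.2149, 0.0449]  P^+=[0.8974 0.1276; 0.1276 0.8333]

K[1,0] = -0.6719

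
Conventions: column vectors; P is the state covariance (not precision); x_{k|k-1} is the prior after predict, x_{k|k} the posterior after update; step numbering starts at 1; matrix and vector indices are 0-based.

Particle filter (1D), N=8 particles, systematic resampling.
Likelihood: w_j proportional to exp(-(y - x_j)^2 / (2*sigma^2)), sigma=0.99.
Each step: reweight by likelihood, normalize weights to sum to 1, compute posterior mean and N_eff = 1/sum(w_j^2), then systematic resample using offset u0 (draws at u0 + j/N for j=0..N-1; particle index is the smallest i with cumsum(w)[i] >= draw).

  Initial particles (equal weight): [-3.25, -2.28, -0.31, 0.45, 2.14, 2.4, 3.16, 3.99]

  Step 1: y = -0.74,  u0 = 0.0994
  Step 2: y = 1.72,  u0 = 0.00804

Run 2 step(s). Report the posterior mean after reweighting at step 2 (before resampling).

post_mean = 0.2440

step 1: w=[0.0229, 0.1699, 0.5184, 0.2766, 0.0083, 0.0037, 0.0002, 0.0000]  mean=-0.4705  Neff=2.6690  idx=[1, 2, 2, 2, 2, 3, 3, 3]
step 2: w=[0.0002, 0.0676, 0.0676, 0.0676, 0.0676, 0.2431, 0.2431, 0.2431]  mean=0.2440  Neff=5.1125  idx=[1, 2, 4, 5, 5, 6, 7, 7]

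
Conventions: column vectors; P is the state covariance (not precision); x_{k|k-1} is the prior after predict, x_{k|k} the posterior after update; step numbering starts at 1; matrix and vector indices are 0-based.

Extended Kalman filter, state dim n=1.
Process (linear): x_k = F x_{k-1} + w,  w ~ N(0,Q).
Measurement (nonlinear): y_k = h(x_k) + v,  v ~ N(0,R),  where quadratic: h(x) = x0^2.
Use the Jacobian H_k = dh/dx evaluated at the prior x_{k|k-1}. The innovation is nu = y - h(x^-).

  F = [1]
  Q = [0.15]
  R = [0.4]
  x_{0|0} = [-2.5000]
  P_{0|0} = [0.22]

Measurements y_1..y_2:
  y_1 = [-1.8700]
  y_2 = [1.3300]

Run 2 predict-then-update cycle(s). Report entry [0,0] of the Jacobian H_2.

step 1: x^-=[-2.5000]  P^-=[0.3700]  H_jac=[-5.0000]  S=[9.6500]  K=[-0.1917]  nu=[-8.1200]  x^+=[-0.9433]  P^+=[0.0153]
step 2: x^-=[-0.9433]  P^-=[0.1653]  H_jac=[-1.8866]  S=[0.9885]  K=[-0.3156]  nu=[0.4402]  x^+=[-1.0822]  P^+=[0.0669]

H_jac[0,0] = -1.8866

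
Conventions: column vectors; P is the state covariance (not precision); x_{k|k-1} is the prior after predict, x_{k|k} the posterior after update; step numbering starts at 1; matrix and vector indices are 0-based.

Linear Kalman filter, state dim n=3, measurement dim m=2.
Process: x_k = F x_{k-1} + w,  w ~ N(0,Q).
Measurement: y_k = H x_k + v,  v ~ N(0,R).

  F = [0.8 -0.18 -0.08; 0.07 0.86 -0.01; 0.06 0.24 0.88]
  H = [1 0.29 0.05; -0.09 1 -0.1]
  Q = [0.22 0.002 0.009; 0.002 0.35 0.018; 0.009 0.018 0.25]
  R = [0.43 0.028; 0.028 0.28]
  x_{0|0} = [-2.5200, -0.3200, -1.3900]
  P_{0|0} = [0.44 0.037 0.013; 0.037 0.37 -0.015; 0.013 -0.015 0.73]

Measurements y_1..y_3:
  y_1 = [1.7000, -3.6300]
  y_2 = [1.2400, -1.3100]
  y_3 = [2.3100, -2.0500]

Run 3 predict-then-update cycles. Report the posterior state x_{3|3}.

step 1: x^-=[-1.8472, -0.4377, -1.4512]  P^-=[0.5055 -0.0042 -0.0188; -0.0042 0.6306 0.0818; -0.0188 0.0818 0.8343]  S=[0.9887 0.1608; 0.1608 0.9071]  K=[0.5331 -0.1472; 0.0754 0.6732; 0.0486 -0.0085]  nu=[3.7467, -3.5037]  x^+=[0.6658, -2.5141, -1.2393]  P^+=[0.2302 -0.0099 -0.0437; -0.0099 0.1975 0.0782; -0.0437 0.0782 0.8320]
step 2: x^-=[1.0843, -2.1031, -1.6541]  P^-=[0.3897 -0.0264 -0.0933; -0.0264 0.4948 0.1081; -0.0933 0.1081 0.9347]  S=[0.8422 0.1181; 0.1181 0.7688]  K=[0.4677 -0.1397; 0.0580 0.6238; -0.0227 0.0334]  nu=[0.8483, 0.7253]  x^+=[1.3798, -1.6015, -1.6491]  P^+=[0.2059 -0.0158 -0.0830; -0.0158 0.1843 0.0946; -0.0830 0.0946 0.9336]
step 3: x^-=[1.5240, -1.2642, -1.7528]  P^-=[0.3816 -0.0301 -0.1325; -0.0301 0.4840 0.1139; -0.1325 0.1139 1.0151]  S=[0.8275 0.1158; 0.1158 0.7575]  K=[0.4620 -0.1383; 0.0534 0.6193; -0.0647 0.0420]  nu=[1.2402, -0.8239]  x^+=[2.2109, -1.7082, -1.8676]  P^+=[0.2053 -0.0180 -0.1066; -0.0180 0.1834 0.1015; -0.1066 0.1015 1.0109]

x_post = [2.2109, -1.7082, -1.8676]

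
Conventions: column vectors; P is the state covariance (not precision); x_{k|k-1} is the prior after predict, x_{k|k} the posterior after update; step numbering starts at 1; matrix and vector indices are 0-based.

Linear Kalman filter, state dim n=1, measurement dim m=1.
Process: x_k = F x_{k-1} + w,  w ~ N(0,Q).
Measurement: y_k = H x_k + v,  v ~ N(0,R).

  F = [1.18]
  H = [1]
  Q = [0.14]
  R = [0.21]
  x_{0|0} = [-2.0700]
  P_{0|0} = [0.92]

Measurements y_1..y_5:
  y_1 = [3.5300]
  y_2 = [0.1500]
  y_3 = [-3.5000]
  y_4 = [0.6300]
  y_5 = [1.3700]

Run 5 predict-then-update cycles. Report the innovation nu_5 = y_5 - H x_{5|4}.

innov = [1.7942]

step 1: x^-=[-2.4426]  P^-=[1.4210]  S=[1.6310]  K=[0.8712]  nu=[5.9726]  x^+=[2.7610]  P^+=[0.1830]
step 2: x^-=[3.2580]  P^-=[0.3948]  S=[0.6048]  K=[0.6528]  nu=[-3.1080]  x^+=[1.2292]  P^+=[0.1371]
step 3: x^-=[1.4505]  P^-=[0.3309]  S=[0.5409]  K=[0.6117]  nu=[-4.9505]  x^+=[-1.5779]  P^+=[0.1285]
step 4: x^-=[-1.8619]  P^-=[0.3189]  S=[0.5289]  K=[0.6029]  nu=[2.4919]  x^+=[-0.3595]  P^+=[0.1266]
step 5: x^-=[-0.4242]  P^-=[0.3163]  S=[0.5263]  K=[0.6010]  nu=[1.7942]  x^+=[0.6541]  P^+=[0.1262]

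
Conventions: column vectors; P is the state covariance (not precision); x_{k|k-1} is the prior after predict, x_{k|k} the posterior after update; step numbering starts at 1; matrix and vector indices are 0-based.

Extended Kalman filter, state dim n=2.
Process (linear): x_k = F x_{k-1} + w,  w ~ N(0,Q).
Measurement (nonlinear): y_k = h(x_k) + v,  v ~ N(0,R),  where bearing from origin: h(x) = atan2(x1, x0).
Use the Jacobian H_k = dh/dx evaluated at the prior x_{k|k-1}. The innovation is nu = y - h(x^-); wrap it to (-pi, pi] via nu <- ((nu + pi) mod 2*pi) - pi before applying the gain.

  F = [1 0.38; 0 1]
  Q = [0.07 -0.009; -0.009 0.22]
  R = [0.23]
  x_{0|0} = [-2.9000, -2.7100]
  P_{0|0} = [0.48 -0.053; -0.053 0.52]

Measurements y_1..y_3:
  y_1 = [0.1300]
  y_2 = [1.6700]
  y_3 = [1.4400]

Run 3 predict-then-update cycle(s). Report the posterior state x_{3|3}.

x_post = [-6.3810, -2.4086]

step 1: x^-=[-3.9298, -2.7100]  P^-=[0.5848 0.1356; 0.1356 0.7400]  H_jac=[0.1189 -0.1725]  S=[0.2547]  K=[0.1812; -0.4377]  nu=[2.6679]  x^+=[-3.4463, -3.8777]  P^+=[0.5764 0.1558; 0.1558 0.6912]
step 2: x^-=[-4.9198, -3.8777]  P^-=[0.8647 0.4095; 0.4095 0.9112]  H_jac=[0.0988 -0.1254]  S=[0.2426]  K=[0.1406; -0.3041]  nu=[-2.1391]  x^+=[-5.2205, -3.2273]  P^+=[0.8599 0.4198; 0.4198 0.8888]
step 3: x^-=[-6.4469, -3.2273]  P^-=[1.3773 0.7486; 0.7486 1.1088]  H_jac=[0.0621 -0.1240]  S=[0.2408]  K=[-0.0304; -0.3780]  nu=[-2.1657]  x^+=[-6.3810, -2.4086]  P^+=[1.3771 0.7458; 0.7458 1.0743]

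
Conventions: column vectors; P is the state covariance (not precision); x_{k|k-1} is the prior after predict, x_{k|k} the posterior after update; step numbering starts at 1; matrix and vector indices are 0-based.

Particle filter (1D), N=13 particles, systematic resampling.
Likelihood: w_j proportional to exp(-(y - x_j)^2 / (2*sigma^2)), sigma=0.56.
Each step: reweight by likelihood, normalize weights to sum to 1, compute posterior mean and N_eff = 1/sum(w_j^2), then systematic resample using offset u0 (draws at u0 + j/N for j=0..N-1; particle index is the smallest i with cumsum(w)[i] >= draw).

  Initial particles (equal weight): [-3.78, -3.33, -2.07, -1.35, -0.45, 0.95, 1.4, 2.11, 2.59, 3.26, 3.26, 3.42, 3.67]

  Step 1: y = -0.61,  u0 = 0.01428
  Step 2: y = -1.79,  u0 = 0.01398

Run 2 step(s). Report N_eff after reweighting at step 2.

N_eff = 5.3406

step 1: w=[0.0000, 0.0000, 0.0233, 0.2914, 0.6698, 0.0144, 0.0011, 0.0000, 0.0000, 0.0000, 0.0000, 0.0000, 0.0000]  mean=-0.7278  Neff=1.8718  idx=[2, 3, 3, 3, 4, 4, 4, 4, 4, 4, 4, 4, 4]
step 2: w=[0.2452, 0.2040, 0.2040, 0.2040, 0.0159, 0.0159, 0.0159, 0.0159, 0.0159, 0.0159, 0.0159, 0.0159, 0.0159]  mean=-1.3980  Neff=5.3406  idx=[0, 0, 0, 0, 1, 1, 2, 2, 2, 3, 3, 4, 9]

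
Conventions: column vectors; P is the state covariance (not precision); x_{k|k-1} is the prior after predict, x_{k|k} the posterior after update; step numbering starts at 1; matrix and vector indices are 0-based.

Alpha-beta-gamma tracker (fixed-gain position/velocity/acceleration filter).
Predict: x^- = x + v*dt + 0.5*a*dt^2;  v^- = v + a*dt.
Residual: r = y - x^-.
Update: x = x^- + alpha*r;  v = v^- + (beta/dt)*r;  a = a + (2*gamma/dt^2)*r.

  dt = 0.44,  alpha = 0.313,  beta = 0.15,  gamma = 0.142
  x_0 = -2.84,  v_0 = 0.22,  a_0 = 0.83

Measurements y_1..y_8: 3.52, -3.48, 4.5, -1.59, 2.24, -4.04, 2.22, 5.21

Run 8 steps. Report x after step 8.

step 1: x_pred=-2.6629  r=6.1829  x^+=-0.7276  v^+=2.6930  a^+=9.8999
step 2: x_pred=1.4156  r=-4.8956  x^+=-0.1167  v^+=5.3800  a^+=2.7183
step 3: x_pred=2.5136  r=1.9864  x^+=3.1353  v^+=7.2532  a^+=5.6322
step 4: x_pred=6.8720  r=-8.4620  x^+=4.2234  v^+=6.8467  a^+=-6.7810
step 5: x_pred=6.5795  r=-4.3395  x^+=5.2212  v^+=2.3836  a^+=-13.1468
step 6: x_pred=4.9974  r=-9.0374  x^+=2.1687  v^+=-6.4819  a^+=-26.4042
step 7: x_pred=-3.2392  r=5.4592  x^+=-1.5305  v^+=-16.2386  a^+=-18.3958
step 8: x_pred=-10.4562  r=15.6662  x^+=-5.5527  v^+=-18.9920  a^+=4.5856

x_post = -5.5527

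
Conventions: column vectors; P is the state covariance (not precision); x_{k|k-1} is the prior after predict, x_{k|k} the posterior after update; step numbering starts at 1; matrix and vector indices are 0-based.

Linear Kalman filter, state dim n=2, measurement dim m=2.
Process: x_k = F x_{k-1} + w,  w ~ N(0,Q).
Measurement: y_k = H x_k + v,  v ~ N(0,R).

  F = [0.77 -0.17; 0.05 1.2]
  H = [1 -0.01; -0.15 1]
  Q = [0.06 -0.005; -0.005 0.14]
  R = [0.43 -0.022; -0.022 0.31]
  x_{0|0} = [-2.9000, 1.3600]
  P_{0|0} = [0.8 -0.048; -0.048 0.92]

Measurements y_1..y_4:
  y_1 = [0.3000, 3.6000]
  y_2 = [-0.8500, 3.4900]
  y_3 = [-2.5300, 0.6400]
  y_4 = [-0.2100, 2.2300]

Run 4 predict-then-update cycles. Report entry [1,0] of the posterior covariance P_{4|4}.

step 1: x^-=[-2.4642, 1.4870]  P^-=[0.5735 -0.2058; -0.2058 1.4610]  S=[1.0077 -0.3288; -0.3288 1.8457]  K=[0.5516 -0.0599; 0.0477 0.8168]  nu=[2.7791, 1.7434]  x^+=[-1.0357, 3.0437]  P^+=[0.2385 0.0051; 0.0051 0.2529]
step 2: x^-=[-1.3149, 3.6007]  P^-=[0.2074 -0.0428; -0.0428 0.5054]  S=[0.6383 -0.1010; -0.1010 0.8329]  K=[0.3177 -0.0502; 0.0228 0.6173]  nu=[0.5009, -0.3079]  x^+=[-1.1403, 3.4220]  P^+=[0.1377 -0.0019; -0.0019 0.1906]
step 3: x^-=[-1.4598, 4.0494]  P^-=[0.1476 -0.0403; -0.0403 0.4145]  S=[0.5785 -0.0887; -0.0887 0.7400]  K=[0.2475 -0.0547; 0.0105 0.5696]  nu=[-1.0297, -3.6284]  x^+=[-1.5160, 1.9717]  P^+=[0.1076 -0.0063; -0.0063 0.1754]
step 4: x^-=[-1.5026, 2.2903]  P^-=[0.1305 -0.0424; -0.0424 0.3921]  S=[0.5614 -0.0880; -0.0880 0.7178]  K=[0.2240 -0.0589; 0.0046 0.5557]  nu=[1.3155, -0.2857]  x^+=[-1.1911, 2.1375]  P^+=[0.0975 -0.0086; -0.0086 0.1709]

P_post[1,0] = -0.0086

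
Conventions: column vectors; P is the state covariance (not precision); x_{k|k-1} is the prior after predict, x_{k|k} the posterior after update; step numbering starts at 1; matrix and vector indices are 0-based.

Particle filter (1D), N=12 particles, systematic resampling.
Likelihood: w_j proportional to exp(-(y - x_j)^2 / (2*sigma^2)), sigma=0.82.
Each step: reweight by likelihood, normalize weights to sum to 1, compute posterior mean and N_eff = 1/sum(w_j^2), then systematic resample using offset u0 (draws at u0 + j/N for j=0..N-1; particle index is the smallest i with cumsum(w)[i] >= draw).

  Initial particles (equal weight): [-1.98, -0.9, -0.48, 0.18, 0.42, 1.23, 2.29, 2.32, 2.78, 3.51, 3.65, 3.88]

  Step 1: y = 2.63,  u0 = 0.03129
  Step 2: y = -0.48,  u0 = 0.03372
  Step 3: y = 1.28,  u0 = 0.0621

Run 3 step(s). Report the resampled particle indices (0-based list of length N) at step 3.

resampled_idx = [0, 1, 2, 3, 4, 5, 6, 7, 8, 9, 10, 11]

step 1: w=[0.0000, 0.0000, 0.0002, 0.0026, 0.0060, 0.0524, 0.2067, 0.2097, 0.2215, 0.1266, 0.1039, 0.0705]  mean=2.7399  Neff=5.8714  idx=[5, 6, 6, 7, 7, 7, 8, 8, 8, 9, 10, 11]
step 2: w=[0.8726, 0.0255, 0.0255, 0.0226, 0.0226, 0.0226, 0.0028, 0.0028, 0.0028, 0.0001, 0.0000, 0.0000]  mean=1.3713  Neff=1.3083  idx=[0, 0, 0, 0, 0, 0, 0, 0, 0, 0, 0, 4]
step 3: w=[0.0873, 0.0873, 0.0873, 0.0873, 0.0873, 0.0873, 0.0873, 0.0873, 0.0873, 0.0873, 0.0873, 0.0392]  mean=1.2727  Neff=11.7010  idx=[0, 1, 2, 3, 4, 5, 6, 7, 8, 9, 10, 11]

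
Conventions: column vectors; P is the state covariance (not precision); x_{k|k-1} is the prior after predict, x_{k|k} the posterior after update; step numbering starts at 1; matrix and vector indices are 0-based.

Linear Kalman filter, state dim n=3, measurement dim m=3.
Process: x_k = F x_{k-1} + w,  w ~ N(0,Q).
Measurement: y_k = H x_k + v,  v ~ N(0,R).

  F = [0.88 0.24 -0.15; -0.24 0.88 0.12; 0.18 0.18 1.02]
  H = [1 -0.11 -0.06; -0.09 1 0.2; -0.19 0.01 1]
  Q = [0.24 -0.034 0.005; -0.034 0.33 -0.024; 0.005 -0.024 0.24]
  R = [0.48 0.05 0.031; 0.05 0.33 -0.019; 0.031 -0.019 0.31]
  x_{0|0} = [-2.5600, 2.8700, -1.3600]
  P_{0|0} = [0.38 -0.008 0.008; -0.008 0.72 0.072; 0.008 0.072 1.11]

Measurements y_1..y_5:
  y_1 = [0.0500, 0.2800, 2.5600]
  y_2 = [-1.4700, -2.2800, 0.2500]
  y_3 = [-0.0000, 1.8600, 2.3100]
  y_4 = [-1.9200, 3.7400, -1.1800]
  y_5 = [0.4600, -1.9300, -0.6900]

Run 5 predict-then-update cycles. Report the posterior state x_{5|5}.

x_post = [0.2293, -0.1050, -0.5575]

step 1: x^-=[-1.3600, 2.9768, -1.3314]  P^-=[0.5900 0.0058 -0.0525; 0.0058 0.9436 0.2730; -0.0525 0.2730 1.4593]  S=[1.0953 -0.1517 -0.2528; -0.1517 1.4468 0.5715; -0.2528 0.5715 1.8161]  K=[0.5391 0.0260 -0.0237; -0.0222 0.7163 -0.0736; 0.0387 0.0861 0.7888]  nu=[1.6576, -2.5529, 3.6032]  x^+=[-0.6182, 0.8460, 1.3552]  P^+=[0.2682 0.0482 0.0593; 0.0482 0.2471 -0.0304; 0.0593 -0.0304 0.2557]
step 2: x^-=[-0.5442, 1.0555, 1.4234]  P^-=[0.4746 0.0031 0.0738; 0.0031 0.5103 -0.0008; 0.0738 -0.0008 0.5364]  S=[0.9531 -0.0370 -0.0171; -0.0370 0.8620 0.0907; -0.0171 0.0907 0.8356]  K=[0.4925 -0.0068 -0.0087; -0.0336 0.5964 -0.0610; 0.0569 0.0530 0.6206]  nu=[-0.7243, -3.6691, -1.2873]  x^+=[-0.8646, -1.0300, 0.3888]  P^+=[0.2429 0.0327 0.0585; 0.0327 0.2047 -0.0271; 0.0585 -0.0271 0.2045]
step 3: x^-=[-1.0663, -0.6522, 0.0555]  P^-=[0.4448 -0.0112 0.0726; -0.0112 0.4825 -0.0112; 0.0726 -0.0112 0.4810]  S=[0.9260 -0.0444 -0.0085; -0.0444 0.8303 0.0712; -0.0085 0.0712 0.7793]  K=[0.4760 -0.0181 -0.0085; -0.0414 0.5825 -0.0592; 0.0563 0.0464 0.5957]  nu=[0.9979, 2.4051, 2.0584]  x^+=[-0.6523, 0.5858, 1.4495]  P^+=[0.2338 0.0277 0.0566; 0.0277 0.1993 -0.0274; 0.0566 -0.0274 0.1966]
step 4: x^-=[-0.6508, 0.8460, 1.4665]  P^-=[0.4357 -0.0141 0.0695; -0.0141 0.4799 -0.0131; 0.0695 -0.0131 0.4710]  S=[0.9178 -0.0466 -0.0093; -0.0466 0.8270 0.0681; -0.0093 0.0681 0.7702]  K=[0.4707 -0.0204 -0.0100; -0.0432 0.5810 -0.0592; 0.0547 0.0449 0.5910]  nu=[-1.0881, 2.5422, -2.7786]  x^+=[-1.1870, 2.5346, -0.1210]  P^+=[0.2309 0.0267 0.0555; 0.0267 0.1986 -0.0277; 0.0555 -0.0277 0.1949]
step 5: x^-=[-0.4181, 2.5008, 0.1192]  P^-=[0.4332 -0.0145 0.0680; -0.0145 0.4796 -0.0134; 0.0680 -0.0134 0.4686]  S=[0.9156 -0.0469 -0.0101; -0.0469 0.8267 0.0676; -0.0101 0.0676 0.7682]  K=[0.4693 -0.0207 -0.0108; -0.0434 0.5809 -0.0593; 0.0540 0.0446 0.5898]  nu=[1.1604, -4.4923, -0.9136]  x^+=[0.2293, -0.1050, -0.5575]  P^+=[0.2301 0.0265 0.0550; 0.0265 0.1986 -0.0277; 0.0550 -0.0277 0.1944]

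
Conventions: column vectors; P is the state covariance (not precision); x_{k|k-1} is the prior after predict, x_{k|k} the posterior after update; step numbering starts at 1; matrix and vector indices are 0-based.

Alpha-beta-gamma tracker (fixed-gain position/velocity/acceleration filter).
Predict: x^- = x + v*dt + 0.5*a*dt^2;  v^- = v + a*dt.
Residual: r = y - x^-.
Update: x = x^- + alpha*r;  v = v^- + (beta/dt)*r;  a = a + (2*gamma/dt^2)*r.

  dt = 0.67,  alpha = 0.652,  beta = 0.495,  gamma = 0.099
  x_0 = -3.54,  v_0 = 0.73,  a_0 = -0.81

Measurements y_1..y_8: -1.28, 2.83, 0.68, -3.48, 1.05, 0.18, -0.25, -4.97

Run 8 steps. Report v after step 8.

step 1: x_pred=-3.2327  r=1.9527  x^+=-1.9595  v^+=1.6300  a^+=0.0513
step 2: x_pred=-0.8559  r=3.6859  x^+=1.5473  v^+=4.3875  a^+=1.6771
step 3: x_pred=4.8634  r=-4.1834  x^+=2.1358  v^+=2.4205  a^+=-0.1681
step 4: x_pred=3.7198  r=-7.1998  x^+=-0.9745  v^+=-3.0114  a^+=-3.3438
step 5: x_pred=-3.7426  r=4.7926  x^+=-0.6178  v^+=-1.7109  a^+=-1.2299
step 6: x_pred=-2.0402  r=2.2202  x^+=-0.5926  v^+=-0.8946  a^+=-0.2506
step 7: x_pred=-1.2483  r=0.9983  x^+=-0.5974  v^+=-0.3250  a^+=0.1897
step 8: x_pred=-0.7726  r=-4.1974  x^+=-3.5093  v^+=-3.2990  a^+=-1.6617

v_post = -3.2990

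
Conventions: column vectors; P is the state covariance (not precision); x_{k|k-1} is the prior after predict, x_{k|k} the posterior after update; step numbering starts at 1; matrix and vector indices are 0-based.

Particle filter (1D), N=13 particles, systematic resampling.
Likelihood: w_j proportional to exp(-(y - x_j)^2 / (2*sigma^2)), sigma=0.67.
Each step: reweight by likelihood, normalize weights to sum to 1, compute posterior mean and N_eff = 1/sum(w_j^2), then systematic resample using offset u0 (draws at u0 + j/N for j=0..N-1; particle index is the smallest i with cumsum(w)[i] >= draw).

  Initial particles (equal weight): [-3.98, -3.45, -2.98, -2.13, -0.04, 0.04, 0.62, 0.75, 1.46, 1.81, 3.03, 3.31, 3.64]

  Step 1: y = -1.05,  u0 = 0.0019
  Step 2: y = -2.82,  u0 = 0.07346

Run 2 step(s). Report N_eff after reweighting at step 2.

N_eff = 3.7810

step 1: w=[0.0001, 0.0017, 0.0166, 0.2870, 0.3378, 0.2801, 0.0471, 0.0285, 0.0009, 0.0001, 0.0000, 0.0000, 0.0000]  mean=-0.6172  Neff=3.5937  idx=[2, 3, 3, 3, 4, 4, 4, 4, 4, 5, 5, 5, 6]
step 2: w=[0.3549, 0.2149, 0.2149, 0.2149, 0.0001, 0.0001, 0.0001, 0.0001, 0.0001, 0.0000, 0.0000, 0.0000, 0.0000]  mean=-2.4307  Neff=3.7810  idx=[0, 0, 0, 0, 1, 1, 1, 2, 2, 2, 3, 3, 3]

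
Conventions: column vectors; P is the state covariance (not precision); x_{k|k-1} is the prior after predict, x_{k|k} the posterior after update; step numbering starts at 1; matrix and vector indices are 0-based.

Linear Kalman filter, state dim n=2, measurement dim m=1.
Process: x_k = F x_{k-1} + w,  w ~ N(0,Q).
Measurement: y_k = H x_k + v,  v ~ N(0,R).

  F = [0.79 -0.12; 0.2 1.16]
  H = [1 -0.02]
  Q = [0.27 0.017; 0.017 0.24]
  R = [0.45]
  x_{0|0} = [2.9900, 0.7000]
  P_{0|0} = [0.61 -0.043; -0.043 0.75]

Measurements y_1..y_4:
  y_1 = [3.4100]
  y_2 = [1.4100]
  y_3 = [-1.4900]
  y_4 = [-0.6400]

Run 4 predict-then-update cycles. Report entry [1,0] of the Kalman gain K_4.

K[1,0] = -0.5213

step 1: x^-=[2.2781, 1.4100]  P^-=[0.6697 -0.0294; -0.0294 1.2536]  S=[1.1213]  K=[0.5977; -0.0486]  nu=[1.1601]  x^+=[2.9715, 1.3537]  P^+=[0.2690 0.0032; 0.0032 1.2510]
step 2: x^-=[2.1851, 2.1645]  P^-=[0.4553 -0.1118; -0.1118 1.9356]  S=[0.9106]  K=[0.5025; -0.1653]  nu=[-0.7318]  x^+=[1.8173, 2.2855]  P^+=[0.2254 -0.0362; -0.0362 1.9107]
step 3: x^-=[1.1614, 3.0147]  P^-=[0.4450 -0.2456; -0.2456 2.8033]  S=[0.9060]  K=[0.4966; -0.3330]  nu=[-2.5912]  x^+=[-0.1254, 3.8775]  P^+=[0.2216 -0.0958; -0.0958 2.7028]
step 4: x^-=[-0.5644, 4.4728]  P^-=[0.4654 -0.4097; -0.4097 3.8413]  S=[0.9333]  K=[0.5074; -0.5213]  nu=[0.0139]  x^+=[-0.5574, 4.4656]  P^+=[0.2251 -0.1628; -0.1628 3.5877]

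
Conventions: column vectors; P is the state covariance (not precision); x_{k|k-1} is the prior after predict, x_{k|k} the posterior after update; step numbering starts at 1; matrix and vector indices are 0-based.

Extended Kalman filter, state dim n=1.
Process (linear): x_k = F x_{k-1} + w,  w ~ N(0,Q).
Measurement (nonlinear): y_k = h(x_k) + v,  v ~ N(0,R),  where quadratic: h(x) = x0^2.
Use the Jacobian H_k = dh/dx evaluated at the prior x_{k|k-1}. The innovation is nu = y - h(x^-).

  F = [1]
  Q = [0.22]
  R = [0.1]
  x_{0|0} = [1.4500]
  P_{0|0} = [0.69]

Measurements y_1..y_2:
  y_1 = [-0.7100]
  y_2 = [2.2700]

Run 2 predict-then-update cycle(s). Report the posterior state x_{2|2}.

x_post = [1.9170]

step 1: x^-=[1.4500]  P^-=[0.9100]  H_jac=[2.9000]  S=[7.7531]  K=[0.3404]  nu=[-2.8125]  x^+=[0.4927]  P^+=[0.0117]
step 2: x^-=[0.4927]  P^-=[0.2317]  H_jac=[0.9854]  S=[0.3250]  K=[0.7026]  nu=[2.0273]  x^+=[1.9170]  P^+=[0.0713]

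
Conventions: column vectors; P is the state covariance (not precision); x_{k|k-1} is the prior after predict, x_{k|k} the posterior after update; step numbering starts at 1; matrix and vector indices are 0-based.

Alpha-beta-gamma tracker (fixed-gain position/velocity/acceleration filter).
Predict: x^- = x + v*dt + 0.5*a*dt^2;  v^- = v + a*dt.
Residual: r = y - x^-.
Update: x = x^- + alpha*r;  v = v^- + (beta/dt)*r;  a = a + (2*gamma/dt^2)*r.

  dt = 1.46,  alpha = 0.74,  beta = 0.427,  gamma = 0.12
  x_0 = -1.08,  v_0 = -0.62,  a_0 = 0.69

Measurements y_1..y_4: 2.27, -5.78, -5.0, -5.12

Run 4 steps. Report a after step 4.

step 1: x_pred=-1.2498  r=3.5198  x^+=1.3549  v^+=1.4168  a^+=1.0863
step 2: x_pred=4.5812  r=-10.3612  x^+=-3.0861  v^+=-0.0275  a^+=-0.0803
step 3: x_pred=-3.2118  r=-1.7882  x^+=-4.5351  v^+=-0.6677  a^+=-0.2816
step 4: x_pred=-5.8100  r=0.6900  x^+=-5.2994  v^+=-0.8770  a^+=-0.2039

a_post = -0.2039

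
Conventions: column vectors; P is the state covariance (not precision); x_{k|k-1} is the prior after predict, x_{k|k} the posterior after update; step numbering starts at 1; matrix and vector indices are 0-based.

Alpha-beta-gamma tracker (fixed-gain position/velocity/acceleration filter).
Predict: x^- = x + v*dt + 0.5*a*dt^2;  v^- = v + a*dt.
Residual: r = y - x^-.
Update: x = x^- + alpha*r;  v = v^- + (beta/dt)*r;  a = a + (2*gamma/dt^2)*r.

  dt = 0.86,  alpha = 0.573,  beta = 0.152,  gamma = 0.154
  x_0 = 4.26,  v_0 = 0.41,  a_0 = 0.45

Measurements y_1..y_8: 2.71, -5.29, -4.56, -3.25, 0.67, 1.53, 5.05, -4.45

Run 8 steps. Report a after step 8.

step 1: x_pred=4.7790  r=-2.0690  x^+=3.5935  v^+=0.4313  a^+=-0.4116
step 2: x_pred=3.8122  r=-9.1022  x^+=-1.4034  v^+=-1.5314  a^+=-4.2021
step 3: x_pred=-4.2744  r=-0.2856  x^+=-4.4380  v^+=-5.1958  a^+=-4.3211
step 4: x_pred=-10.5043  r=7.2543  x^+=-6.3476  v^+=-7.6298  a^+=-1.3001
step 5: x_pred=-13.3900  r=14.0600  x^+=-5.3336  v^+=-6.2628  a^+=4.5551
step 6: x_pred=-9.0352  r=10.5652  x^+=-2.9813  v^+=-0.4781  a^+=8.9548
step 7: x_pred=-0.0810  r=5.1310  x^+=2.8591  v^+=8.1299  a^+=11.0916
step 8: x_pred=13.9524  r=-18.4024  x^+=3.4078  v^+=14.4161  a^+=3.4281

a_post = 3.4281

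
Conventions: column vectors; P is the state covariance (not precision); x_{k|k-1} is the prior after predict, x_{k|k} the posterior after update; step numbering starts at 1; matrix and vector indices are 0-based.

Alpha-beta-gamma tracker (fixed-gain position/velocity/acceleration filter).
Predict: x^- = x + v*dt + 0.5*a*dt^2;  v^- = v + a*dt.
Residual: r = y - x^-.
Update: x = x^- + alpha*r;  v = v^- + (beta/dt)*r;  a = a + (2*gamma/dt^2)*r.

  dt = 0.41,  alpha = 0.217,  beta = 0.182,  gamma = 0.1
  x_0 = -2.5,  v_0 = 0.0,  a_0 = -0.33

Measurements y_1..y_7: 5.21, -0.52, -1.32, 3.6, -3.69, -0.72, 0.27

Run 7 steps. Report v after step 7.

step 1: x_pred=-2.5277  r=7.7377  x^+=-0.8486  v^+=3.2995  a^+=8.8761
step 2: x_pred=1.2502  r=-1.7702  x^+=0.8661  v^+=6.1529  a^+=6.7700
step 3: x_pred=3.9578  r=-5.2778  x^+=2.8125  v^+=6.5858  a^+=0.4907
step 4: x_pred=5.5539  r=-1.9539  x^+=5.1299  v^+=5.9196  a^+=-1.8340
step 5: x_pred=7.4028  r=-11.0928  x^+=4.9957  v^+=0.2436  a^+=-15.0319
step 6: x_pred=3.8321  r=-4.5521  x^+=2.8443  v^+=-7.9402  a^+=-20.4478
step 7: x_pred=-2.1298  r=2.3998  x^+=-1.6091  v^+=-15.2585  a^+=-17.5926

v_post = -15.2585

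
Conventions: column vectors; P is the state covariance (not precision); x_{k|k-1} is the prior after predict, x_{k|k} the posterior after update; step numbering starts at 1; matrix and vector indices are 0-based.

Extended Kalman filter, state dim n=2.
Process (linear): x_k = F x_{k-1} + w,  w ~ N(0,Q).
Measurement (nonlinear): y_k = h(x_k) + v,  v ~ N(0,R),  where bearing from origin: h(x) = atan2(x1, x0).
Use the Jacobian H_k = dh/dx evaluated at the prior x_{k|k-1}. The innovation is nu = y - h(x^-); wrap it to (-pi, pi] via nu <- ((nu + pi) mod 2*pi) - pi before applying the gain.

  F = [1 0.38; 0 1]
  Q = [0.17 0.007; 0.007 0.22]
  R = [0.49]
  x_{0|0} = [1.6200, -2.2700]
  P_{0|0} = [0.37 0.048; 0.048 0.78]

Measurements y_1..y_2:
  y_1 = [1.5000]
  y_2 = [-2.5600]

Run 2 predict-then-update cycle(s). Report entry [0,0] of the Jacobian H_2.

step 1: x^-=[0.7574, -2.2700]  P^-=[0.6891 0.3514; 0.3514 1.0000]  H_jac=[0.3964 0.1323]  S=[0.6526]  K=[0.4898; 0.4161]  nu=[2.7488]  x^+=[2.1037, -1.1262]  P^+=[0.5326 0.2184; 0.2184 0.8870]
step 2: x^-=[1.6757, -1.1262]  P^-=[0.9966 0.5625; 0.5625 1.1070]  H_jac=[0.2763 0.4111]  S=[0.8809]  K=[0.5751; 0.6930]  nu=[-1.9682]  x^+=[0.5439, -2.4902]  P^+=[0.7053 0.2114; 0.2114 0.6840]

H_jac[0,0] = 0.2763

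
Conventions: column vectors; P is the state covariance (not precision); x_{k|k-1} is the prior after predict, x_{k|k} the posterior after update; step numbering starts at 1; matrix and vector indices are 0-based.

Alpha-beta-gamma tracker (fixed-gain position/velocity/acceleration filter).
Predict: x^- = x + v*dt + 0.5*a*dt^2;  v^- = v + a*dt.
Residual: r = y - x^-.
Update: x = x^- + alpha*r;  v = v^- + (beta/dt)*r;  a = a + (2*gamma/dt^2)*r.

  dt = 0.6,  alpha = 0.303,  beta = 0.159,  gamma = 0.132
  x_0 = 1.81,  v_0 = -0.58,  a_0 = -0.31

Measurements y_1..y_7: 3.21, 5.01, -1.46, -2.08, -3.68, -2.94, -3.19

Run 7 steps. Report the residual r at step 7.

step 1: x_pred=1.4062  r=1.8038  x^+=1.9528  v^+=-0.2880  a^+=1.0128
step 2: x_pred=1.9623  r=3.0477  x^+=2.8857  v^+=1.1273  a^+=3.2478
step 3: x_pred=4.1467  r=-5.6067  x^+=2.4479  v^+=1.5902  a^+=-0.8638
step 4: x_pred=3.2465  r=-5.3265  x^+=1.6326  v^+=-0.3396  a^+=-4.7699
step 5: x_pred=0.5703  r=-4.2503  x^+=-0.7176  v^+=-4.3279  a^+=-7.8868
step 6: x_pred=-4.7339  r=1.7939  x^+=-4.1904  v^+=-8.5845  a^+=-6.5713
step 7: x_pred=-10.5239  r=7.3339  x^+=-8.3017  v^+=-10.5838  a^+=-1.1931

resid = 7.3339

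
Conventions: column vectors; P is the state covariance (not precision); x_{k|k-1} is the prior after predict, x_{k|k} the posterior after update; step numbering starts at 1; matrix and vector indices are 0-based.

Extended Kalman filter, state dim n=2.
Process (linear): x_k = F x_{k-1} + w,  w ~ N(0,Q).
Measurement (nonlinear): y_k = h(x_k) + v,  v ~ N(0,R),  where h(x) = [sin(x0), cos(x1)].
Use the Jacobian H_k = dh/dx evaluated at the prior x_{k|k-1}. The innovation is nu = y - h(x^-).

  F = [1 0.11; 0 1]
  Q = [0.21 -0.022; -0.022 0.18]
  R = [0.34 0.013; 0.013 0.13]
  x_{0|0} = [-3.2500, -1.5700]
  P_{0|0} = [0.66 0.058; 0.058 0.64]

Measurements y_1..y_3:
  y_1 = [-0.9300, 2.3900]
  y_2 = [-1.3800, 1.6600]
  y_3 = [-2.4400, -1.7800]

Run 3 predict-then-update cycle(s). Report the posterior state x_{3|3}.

x_post = [-1.4020, -0.6056]

step 1: x^-=[-3.4227, -1.5700]  P^-=[0.8905 0.1064; 0.1064 0.8200]  H_jac=[-0.9607 0.0000; 0.0000 1.0000]  S=[1.1620 -0.0892; -0.0892 0.9500]  K=[-0.7330 0.0432; -0.0219 0.8611]  nu=[-1.2074, 2.3892]  x^+=[-2.4346, 0.5137]  P^+=[0.2588 -0.0039; -0.0039 0.1117]
step 2: x^-=[-2.3781, 0.5137]  P^-=[0.4693 -0.0136; -0.0136 0.2917]  H_jac=[-0.7224 0.0000; 0.0000 -0.4914]  S=[0.5849 0.0082; 0.0082 0.2004]  K=[-0.5804 0.0571; 0.0268 -0.7162]  nu=[-0.6885, 0.7891]  x^+=[-1.9334, -0.0699]  P^+=[0.2721 0.0003; 0.0003 0.1887]
step 3: x^-=[-1.9411, -0.0699]  P^-=[0.4845 -0.0010; -0.0010 0.3687]  H_jac=[-0.3619 0.0000; 0.0000 0.0698]  S=[0.4035 0.0130; 0.0130 0.1318]  K=[-0.4360 0.0426; -0.0054 0.1958]  nu=[-1.5078, -2.7776]  x^+=[-1.4020, -0.6056]  P^+=[0.4081 -0.0019; -0.0019 0.3637]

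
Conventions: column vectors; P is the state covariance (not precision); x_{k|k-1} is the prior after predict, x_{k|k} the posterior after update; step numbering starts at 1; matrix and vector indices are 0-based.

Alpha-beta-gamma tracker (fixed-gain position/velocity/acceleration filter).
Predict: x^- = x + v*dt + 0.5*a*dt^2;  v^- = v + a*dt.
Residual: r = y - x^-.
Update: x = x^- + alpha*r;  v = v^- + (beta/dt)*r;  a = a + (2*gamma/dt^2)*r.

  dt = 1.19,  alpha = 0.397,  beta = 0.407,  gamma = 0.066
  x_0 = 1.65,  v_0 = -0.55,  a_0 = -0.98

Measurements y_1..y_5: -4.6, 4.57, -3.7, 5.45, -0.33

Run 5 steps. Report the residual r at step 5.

resid = -1.6041

step 1: x_pred=0.3016  r=-4.9016  x^+=-1.6443  v^+=-3.3926  a^+=-1.4369
step 2: x_pred=-6.6990  r=11.2690  x^+=-2.2252  v^+=-1.2484  a^+=-0.3865
step 3: x_pred=-3.9844  r=0.2844  x^+=-3.8715  v^+=-1.6110  a^+=-0.3600
step 4: x_pred=-6.0435  r=11.4935  x^+=-1.4806  v^+=1.8916  a^+=0.7114
step 5: x_pred=1.2741  r=-1.6041  x^+=0.6373  v^+=2.1895  a^+=0.5619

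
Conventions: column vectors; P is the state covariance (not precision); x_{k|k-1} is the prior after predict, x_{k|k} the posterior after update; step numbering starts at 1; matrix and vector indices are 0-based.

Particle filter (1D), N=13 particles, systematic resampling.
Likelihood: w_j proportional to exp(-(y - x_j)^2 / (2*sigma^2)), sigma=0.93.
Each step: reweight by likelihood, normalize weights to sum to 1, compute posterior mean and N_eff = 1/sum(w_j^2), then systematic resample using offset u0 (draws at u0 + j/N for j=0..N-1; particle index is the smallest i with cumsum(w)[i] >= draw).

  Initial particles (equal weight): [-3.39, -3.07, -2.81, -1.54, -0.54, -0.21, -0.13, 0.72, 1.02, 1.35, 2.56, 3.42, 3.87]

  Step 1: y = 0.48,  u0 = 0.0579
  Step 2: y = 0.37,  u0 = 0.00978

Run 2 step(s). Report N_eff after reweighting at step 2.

step 1: w=[0.0000, 0.0001, 0.0004, 0.0199, 0.1152, 0.1596, 0.1695, 0.2032, 0.1775, 0.1357, 0.0172, 0.0014, 0.0003]  mean=0.4106  Neff=6.2748  idx=[4, 4, 5, 5, 6, 6, 7, 7, 8, 8, 8, 9, 9]
step 2: w=[0.0621, 0.0621, 0.0825, 0.0825, 0.0867, 0.0867, 0.0934, 0.0934, 0.0785, 0.0785, 0.0785, 0.0575, 0.0575]  mean=0.4057  Neff=12.6712  idx=[0, 1, 2, 3, 4, 5, 6, 6, 7, 8, 9, 10, 11]

N_eff = 12.6712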